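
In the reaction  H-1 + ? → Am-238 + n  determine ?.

Conserve mass number: 1 + A = 238 + 1, so A = 238.
Conserve atomic number: 1 + Z = 95 + 0, so Z = 94.
Z = 94 is plutonium, so the species is Pu-238.

Pu-238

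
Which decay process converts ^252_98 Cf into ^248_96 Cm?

ΔA = 248 − 252 = -4; ΔZ = 96 − 98 = -2.
A drops by 4 and Z drops by 2 — the signature of alpha emission.

alpha decay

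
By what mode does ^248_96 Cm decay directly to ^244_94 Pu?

ΔA = 244 − 248 = -4; ΔZ = 94 − 96 = -2.
A drops by 4 and Z drops by 2 — the signature of alpha emission.

alpha decay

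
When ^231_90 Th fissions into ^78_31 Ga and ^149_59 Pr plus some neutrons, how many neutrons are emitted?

4

Conserve mass number: 231 = 78 + 149 + k, so k = 231 − 227 = 4.
Check atomic number: 90 = 31 + 59 + 0 = 90. ✓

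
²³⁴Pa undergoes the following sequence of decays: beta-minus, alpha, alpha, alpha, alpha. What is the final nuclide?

Po-218

Start: (A, Z) = (234, 91).
After β⁻: (234, 92).
After α: (230, 90).
After α: (226, 88).
After α: (222, 86).
After α: (218, 84).
Z = 84 is polonium.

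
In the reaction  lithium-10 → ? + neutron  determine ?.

Conserve mass number: 10 = A + 1, so A = 9.
Conserve atomic number: 3 = Z + 0, so Z = 3.
Z = 3 is lithium, so the species is lithium-9.

Li-9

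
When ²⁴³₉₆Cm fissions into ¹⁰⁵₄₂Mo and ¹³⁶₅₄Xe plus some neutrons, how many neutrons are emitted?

2

Conserve mass number: 243 = 105 + 136 + k, so k = 243 − 241 = 2.
Check atomic number: 96 = 42 + 54 + 0 = 96. ✓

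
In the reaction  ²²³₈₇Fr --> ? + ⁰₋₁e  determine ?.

Ra-223

Conserve mass number: 223 = A + 0, so A = 223.
Conserve atomic number: 87 = Z − 1, so Z = 88.
Z = 88 is radium, so the species is ²²³₈₈Ra.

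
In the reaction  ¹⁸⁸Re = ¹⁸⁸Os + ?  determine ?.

Conserve mass number: 188 = 188 + A, so A = 0.
Conserve atomic number: 75 = 76 + Z, so Z = -1.
A = 0 and Z = -1 is e⁻ — a beta-minus particle.

beta-minus particle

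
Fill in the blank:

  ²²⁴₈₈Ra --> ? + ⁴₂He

Conserve mass number: 224 = A + 4, so A = 220.
Conserve atomic number: 88 = Z + 2, so Z = 86.
Z = 86 is radon, so the species is ²²⁰₈₆Rn.

Rn-220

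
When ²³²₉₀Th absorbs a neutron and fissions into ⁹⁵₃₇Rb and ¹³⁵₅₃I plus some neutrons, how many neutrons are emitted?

3

Conserve mass number: 233 = 95 + 135 + k, so k = 233 − 230 = 3.
Check atomic number: 90 = 37 + 53 + 0 = 90. ✓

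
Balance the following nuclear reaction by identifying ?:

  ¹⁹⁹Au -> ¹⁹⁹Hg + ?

Conserve mass number: 199 = 199 + A, so A = 0.
Conserve atomic number: 79 = 80 + Z, so Z = -1.
A = 0 and Z = -1 is e⁻ — a beta-minus particle.

beta-minus particle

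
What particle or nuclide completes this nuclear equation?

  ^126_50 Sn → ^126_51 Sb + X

Conserve mass number: 126 = 126 + A, so A = 0.
Conserve atomic number: 50 = 51 + Z, so Z = -1.
A = 0 and Z = -1 is ^0_-1 e — a beta-minus particle.

beta-minus particle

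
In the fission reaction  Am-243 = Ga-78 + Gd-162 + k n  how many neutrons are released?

Conserve mass number: 243 = 78 + 162 + k, so k = 243 − 240 = 3.
Check atomic number: 95 = 31 + 64 + 0 = 95. ✓

3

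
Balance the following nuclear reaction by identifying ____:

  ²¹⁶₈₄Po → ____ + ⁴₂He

Pb-212

Conserve mass number: 216 = A + 4, so A = 212.
Conserve atomic number: 84 = Z + 2, so Z = 82.
Z = 82 is lead, so the species is ²¹²₈₂Pb.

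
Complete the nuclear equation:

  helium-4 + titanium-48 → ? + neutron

Cr-51

Conserve mass number: 4 + 48 = A + 1, so A = 51.
Conserve atomic number: 2 + 22 = Z + 0, so Z = 24.
Z = 24 is chromium, so the species is chromium-51.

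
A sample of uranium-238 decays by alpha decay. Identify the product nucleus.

Th-234

Alpha decay: mass number changes by -4, atomic number by -2.
A: 238 − 4 = 234; Z: 92 − 2 = 90.
Z = 90 is thorium, so the daughter is thorium-234.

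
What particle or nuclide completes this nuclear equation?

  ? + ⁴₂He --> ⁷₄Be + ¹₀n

Conserve mass number: A + 4 = 7 + 1, so A = 4.
Conserve atomic number: Z + 2 = 4 + 0, so Z = 2.
A = 4 and Z = 2 is ⁴₂He — an alpha particle.

alpha particle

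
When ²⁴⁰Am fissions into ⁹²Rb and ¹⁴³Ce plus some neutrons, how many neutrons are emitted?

Conserve mass number: 240 = 92 + 143 + k, so k = 240 − 235 = 5.
Check atomic number: 95 = 37 + 58 + 0 = 95. ✓

5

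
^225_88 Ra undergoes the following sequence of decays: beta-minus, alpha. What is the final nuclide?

Fr-221

Start: (A, Z) = (225, 88).
After β⁻: (225, 89).
After α: (221, 87).
Z = 87 is francium.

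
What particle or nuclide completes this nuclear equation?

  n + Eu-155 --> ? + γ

Conserve mass number: 1 + 155 = A + 0, so A = 156.
Conserve atomic number: 0 + 63 = Z + 0, so Z = 63.
Z = 63 is europium, so the species is Eu-156.

Eu-156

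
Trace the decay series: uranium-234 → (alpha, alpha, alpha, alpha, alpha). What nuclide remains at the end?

Start: (A, Z) = (234, 92).
After α: (230, 90).
After α: (226, 88).
After α: (222, 86).
After α: (218, 84).
After α: (214, 82).
Z = 82 is lead.

Pb-214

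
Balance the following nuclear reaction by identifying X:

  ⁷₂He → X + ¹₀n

He-6

Conserve mass number: 7 = A + 1, so A = 6.
Conserve atomic number: 2 = Z + 0, so Z = 2.
Z = 2 is helium, so the species is ⁶₂He.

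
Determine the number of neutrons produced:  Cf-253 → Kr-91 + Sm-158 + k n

4

Conserve mass number: 253 = 91 + 158 + k, so k = 253 − 249 = 4.
Check atomic number: 98 = 36 + 62 + 0 = 98. ✓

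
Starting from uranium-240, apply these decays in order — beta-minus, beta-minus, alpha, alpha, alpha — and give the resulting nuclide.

Ra-228

Start: (A, Z) = (240, 92).
After β⁻: (240, 93).
After β⁻: (240, 94).
After α: (236, 92).
After α: (232, 90).
After α: (228, 88).
Z = 88 is radium.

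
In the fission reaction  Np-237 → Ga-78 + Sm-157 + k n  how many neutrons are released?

Conserve mass number: 237 = 78 + 157 + k, so k = 237 − 235 = 2.
Check atomic number: 93 = 31 + 62 + 0 = 93. ✓

2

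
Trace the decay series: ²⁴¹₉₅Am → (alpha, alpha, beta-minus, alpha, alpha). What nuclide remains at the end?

Start: (A, Z) = (241, 95).
After α: (237, 93).
After α: (233, 91).
After β⁻: (233, 92).
After α: (229, 90).
After α: (225, 88).
Z = 88 is radium.

Ra-225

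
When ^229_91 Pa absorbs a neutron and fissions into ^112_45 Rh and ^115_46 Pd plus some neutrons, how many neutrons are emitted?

Conserve mass number: 230 = 112 + 115 + k, so k = 230 − 227 = 3.
Check atomic number: 91 = 45 + 46 + 0 = 91. ✓

3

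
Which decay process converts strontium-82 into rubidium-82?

beta-plus decay or electron capture

ΔA = 82 − 82 = 0; ΔZ = 37 − 38 = -1.
A is unchanged and Z drops by 1 — a proton has become a neutron (β⁺ emission or electron capture).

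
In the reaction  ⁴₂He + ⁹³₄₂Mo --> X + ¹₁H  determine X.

Conserve mass number: 4 + 93 = A + 1, so A = 96.
Conserve atomic number: 2 + 42 = Z + 1, so Z = 43.
Z = 43 is technetium, so the species is ⁹⁶₄₃Tc.

Tc-96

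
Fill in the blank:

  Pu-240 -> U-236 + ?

Conserve mass number: 240 = 236 + A, so A = 4.
Conserve atomic number: 94 = 92 + Z, so Z = 2.
A = 4 and Z = 2 is He-4 — an alpha particle.

alpha particle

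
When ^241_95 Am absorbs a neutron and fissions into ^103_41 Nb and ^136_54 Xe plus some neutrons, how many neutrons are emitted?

Conserve mass number: 242 = 103 + 136 + k, so k = 242 − 239 = 3.
Check atomic number: 95 = 41 + 54 + 0 = 95. ✓

3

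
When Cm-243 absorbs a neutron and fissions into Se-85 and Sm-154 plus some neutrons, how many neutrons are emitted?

5

Conserve mass number: 244 = 85 + 154 + k, so k = 244 − 239 = 5.
Check atomic number: 96 = 34 + 62 + 0 = 96. ✓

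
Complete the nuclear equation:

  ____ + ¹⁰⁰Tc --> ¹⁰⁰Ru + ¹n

Conserve mass number: A + 100 = 100 + 1, so A = 1.
Conserve atomic number: Z + 43 = 44 + 0, so Z = 1.
A = 1 and Z = 1 is ¹H — a proton.

proton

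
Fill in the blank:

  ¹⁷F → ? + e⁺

O-17

Conserve mass number: 17 = A + 0, so A = 17.
Conserve atomic number: 9 = Z + 1, so Z = 8.
Z = 8 is oxygen, so the species is ¹⁷O.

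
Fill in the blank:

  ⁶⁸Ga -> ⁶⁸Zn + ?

positron

Conserve mass number: 68 = 68 + A, so A = 0.
Conserve atomic number: 31 = 30 + Z, so Z = 1.
A = 0 and Z = 1 is e⁺ — a positron.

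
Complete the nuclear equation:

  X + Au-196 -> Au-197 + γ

Conserve mass number: A + 196 = 197 + 0, so A = 1.
Conserve atomic number: Z + 79 = 79 + 0, so Z = 0.
A = 1 and Z = 0 is n — a neutron.

neutron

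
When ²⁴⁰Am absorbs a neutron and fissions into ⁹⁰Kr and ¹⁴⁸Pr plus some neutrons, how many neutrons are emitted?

3

Conserve mass number: 241 = 90 + 148 + k, so k = 241 − 238 = 3.
Check atomic number: 95 = 36 + 59 + 0 = 95. ✓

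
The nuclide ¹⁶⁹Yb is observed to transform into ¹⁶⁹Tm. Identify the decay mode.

ΔA = 169 − 169 = 0; ΔZ = 69 − 70 = -1.
A is unchanged and Z drops by 1 — a proton has become a neutron (β⁺ emission or electron capture).

beta-plus decay or electron capture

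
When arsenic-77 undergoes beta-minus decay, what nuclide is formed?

Se-77

Beta-minus decay: mass number changes by +0, atomic number by +1.
A: 77 = 77; Z: 33 + 1 = 34.
Z = 34 is selenium, so the daughter is selenium-77.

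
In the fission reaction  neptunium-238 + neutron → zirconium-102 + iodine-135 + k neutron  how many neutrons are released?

2

Conserve mass number: 239 = 102 + 135 + k, so k = 239 − 237 = 2.
Check atomic number: 93 = 40 + 53 + 0 = 93. ✓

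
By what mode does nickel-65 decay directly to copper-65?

beta-minus decay

ΔA = 65 − 65 = 0; ΔZ = 29 − 28 = +1.
A is unchanged and Z rises by 1 — a neutron has become a proton (β⁻ decay).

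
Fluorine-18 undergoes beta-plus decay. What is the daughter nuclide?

Beta-plus decay: mass number changes by +0, atomic number by -1.
A: 18 = 18; Z: 9 − 1 = 8.
Z = 8 is oxygen, so the daughter is oxygen-18.

O-18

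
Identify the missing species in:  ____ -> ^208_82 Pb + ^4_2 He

Conserve mass number: A = 208 + 4, so A = 212.
Conserve atomic number: Z = 82 + 2, so Z = 84.
Z = 84 is polonium, so the species is ^212_84 Po.

Po-212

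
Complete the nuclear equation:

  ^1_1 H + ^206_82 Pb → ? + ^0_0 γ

Bi-207

Conserve mass number: 1 + 206 = A + 0, so A = 207.
Conserve atomic number: 1 + 82 = Z + 0, so Z = 83.
Z = 83 is bismuth, so the species is ^207_83 Bi.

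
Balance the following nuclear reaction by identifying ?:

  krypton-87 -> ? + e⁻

Conserve mass number: 87 = A + 0, so A = 87.
Conserve atomic number: 36 = Z − 1, so Z = 37.
Z = 37 is rubidium, so the species is rubidium-87.

Rb-87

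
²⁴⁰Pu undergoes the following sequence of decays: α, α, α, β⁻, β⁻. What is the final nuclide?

Start: (A, Z) = (240, 94).
After α: (236, 92).
After α: (232, 90).
After α: (228, 88).
After β⁻: (228, 89).
After β⁻: (228, 90).
Z = 90 is thorium.

Th-228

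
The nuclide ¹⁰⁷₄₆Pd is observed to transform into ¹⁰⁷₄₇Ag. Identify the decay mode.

ΔA = 107 − 107 = 0; ΔZ = 47 − 46 = +1.
A is unchanged and Z rises by 1 — a neutron has become a proton (β⁻ decay).

beta-minus decay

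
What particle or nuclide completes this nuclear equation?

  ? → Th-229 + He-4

U-233

Conserve mass number: A = 229 + 4, so A = 233.
Conserve atomic number: Z = 90 + 2, so Z = 92.
Z = 92 is uranium, so the species is U-233.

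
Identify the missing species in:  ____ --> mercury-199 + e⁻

Conserve mass number: A = 199 + 0, so A = 199.
Conserve atomic number: Z = 80 − 1, so Z = 79.
Z = 79 is gold, so the species is gold-199.

Au-199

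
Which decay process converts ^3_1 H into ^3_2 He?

beta-minus decay

ΔA = 3 − 3 = 0; ΔZ = 2 − 1 = +1.
A is unchanged and Z rises by 1 — a neutron has become a proton (β⁻ decay).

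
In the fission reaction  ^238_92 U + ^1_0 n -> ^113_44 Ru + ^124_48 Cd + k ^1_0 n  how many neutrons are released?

Conserve mass number: 239 = 113 + 124 + k, so k = 239 − 237 = 2.
Check atomic number: 92 = 44 + 48 + 0 = 92. ✓

2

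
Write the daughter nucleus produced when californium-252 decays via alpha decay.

Alpha decay: mass number changes by -4, atomic number by -2.
A: 252 − 4 = 248; Z: 98 − 2 = 96.
Z = 96 is curium, so the daughter is curium-248.

Cm-248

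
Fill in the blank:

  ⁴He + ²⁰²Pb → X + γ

Po-206

Conserve mass number: 4 + 202 = A + 0, so A = 206.
Conserve atomic number: 2 + 82 = Z + 0, so Z = 84.
Z = 84 is polonium, so the species is ²⁰⁶Po.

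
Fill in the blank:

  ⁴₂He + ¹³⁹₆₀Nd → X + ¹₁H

Conserve mass number: 4 + 139 = A + 1, so A = 142.
Conserve atomic number: 2 + 60 = Z + 1, so Z = 61.
Z = 61 is promethium, so the species is ¹⁴²₆₁Pm.

Pm-142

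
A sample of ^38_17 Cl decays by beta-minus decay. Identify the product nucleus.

Beta-minus decay: mass number changes by +0, atomic number by +1.
A: 38 = 38; Z: 17 + 1 = 18.
Z = 18 is argon, so the daughter is ^38_18 Ar.

Ar-38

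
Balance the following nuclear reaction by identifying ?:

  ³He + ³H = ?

Conserve mass number: 3 + 3 = A, so A = 6.
Conserve atomic number: 2 + 1 = Z, so Z = 3.
Z = 3 is lithium, so the species is ⁶Li.

Li-6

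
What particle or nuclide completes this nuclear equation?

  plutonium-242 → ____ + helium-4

Conserve mass number: 242 = A + 4, so A = 238.
Conserve atomic number: 94 = Z + 2, so Z = 92.
Z = 92 is uranium, so the species is uranium-238.

U-238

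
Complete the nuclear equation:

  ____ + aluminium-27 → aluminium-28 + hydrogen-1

deuteron

Conserve mass number: A + 27 = 28 + 1, so A = 2.
Conserve atomic number: Z + 13 = 13 + 1, so Z = 1.
A = 2 and Z = 1 is hydrogen-2 — a deuteron.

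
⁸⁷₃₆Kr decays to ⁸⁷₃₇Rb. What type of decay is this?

beta-minus decay

ΔA = 87 − 87 = 0; ΔZ = 37 − 36 = +1.
A is unchanged and Z rises by 1 — a neutron has become a proton (β⁻ decay).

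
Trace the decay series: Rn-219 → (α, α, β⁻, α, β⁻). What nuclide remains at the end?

Pb-207

Start: (A, Z) = (219, 86).
After α: (215, 84).
After α: (211, 82).
After β⁻: (211, 83).
After α: (207, 81).
After β⁻: (207, 82).
Z = 82 is lead.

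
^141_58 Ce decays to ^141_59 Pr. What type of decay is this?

beta-minus decay

ΔA = 141 − 141 = 0; ΔZ = 59 − 58 = +1.
A is unchanged and Z rises by 1 — a neutron has become a proton (β⁻ decay).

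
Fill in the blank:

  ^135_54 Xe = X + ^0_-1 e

Conserve mass number: 135 = A + 0, so A = 135.
Conserve atomic number: 54 = Z − 1, so Z = 55.
Z = 55 is caesium, so the species is ^135_55 Cs.

Cs-135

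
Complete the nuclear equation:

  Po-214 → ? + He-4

Pb-210

Conserve mass number: 214 = A + 4, so A = 210.
Conserve atomic number: 84 = Z + 2, so Z = 82.
Z = 82 is lead, so the species is Pb-210.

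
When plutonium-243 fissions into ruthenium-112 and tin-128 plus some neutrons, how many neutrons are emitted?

Conserve mass number: 243 = 112 + 128 + k, so k = 243 − 240 = 3.
Check atomic number: 94 = 44 + 50 + 0 = 94. ✓

3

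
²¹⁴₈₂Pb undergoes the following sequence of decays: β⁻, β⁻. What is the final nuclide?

Start: (A, Z) = (214, 82).
After β⁻: (214, 83).
After β⁻: (214, 84).
Z = 84 is polonium.

Po-214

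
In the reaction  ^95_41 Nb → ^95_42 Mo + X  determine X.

beta-minus particle

Conserve mass number: 95 = 95 + A, so A = 0.
Conserve atomic number: 41 = 42 + Z, so Z = -1.
A = 0 and Z = -1 is ^0_-1 e — a beta-minus particle.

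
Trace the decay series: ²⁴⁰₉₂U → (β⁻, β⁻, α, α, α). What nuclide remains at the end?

Start: (A, Z) = (240, 92).
After β⁻: (240, 93).
After β⁻: (240, 94).
After α: (236, 92).
After α: (232, 90).
After α: (228, 88).
Z = 88 is radium.

Ra-228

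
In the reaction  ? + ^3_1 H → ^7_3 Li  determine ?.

Conserve mass number: A + 3 = 7, so A = 4.
Conserve atomic number: Z + 1 = 3, so Z = 2.
A = 4 and Z = 2 is ^4_2 He — an alpha particle.

alpha particle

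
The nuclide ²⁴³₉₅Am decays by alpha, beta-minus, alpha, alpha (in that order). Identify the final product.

Th-231

Start: (A, Z) = (243, 95).
After α: (239, 93).
After β⁻: (239, 94).
After α: (235, 92).
After α: (231, 90).
Z = 90 is thorium.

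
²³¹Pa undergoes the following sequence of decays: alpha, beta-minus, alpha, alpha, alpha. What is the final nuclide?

Po-215

Start: (A, Z) = (231, 91).
After α: (227, 89).
After β⁻: (227, 90).
After α: (223, 88).
After α: (219, 86).
After α: (215, 84).
Z = 84 is polonium.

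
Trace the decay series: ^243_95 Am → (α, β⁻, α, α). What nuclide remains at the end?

Th-231

Start: (A, Z) = (243, 95).
After α: (239, 93).
After β⁻: (239, 94).
After α: (235, 92).
After α: (231, 90).
Z = 90 is thorium.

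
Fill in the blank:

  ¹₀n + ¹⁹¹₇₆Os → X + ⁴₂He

Conserve mass number: 1 + 191 = A + 4, so A = 188.
Conserve atomic number: 0 + 76 = Z + 2, so Z = 74.
Z = 74 is tungsten, so the species is ¹⁸⁸₇₄W.

W-188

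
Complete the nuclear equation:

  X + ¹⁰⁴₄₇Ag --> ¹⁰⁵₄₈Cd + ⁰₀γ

Conserve mass number: A + 104 = 105 + 0, so A = 1.
Conserve atomic number: Z + 47 = 48 + 0, so Z = 1.
A = 1 and Z = 1 is ¹₁H — a proton.

proton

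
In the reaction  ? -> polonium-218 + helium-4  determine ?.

Conserve mass number: A = 218 + 4, so A = 222.
Conserve atomic number: Z = 84 + 2, so Z = 86.
Z = 86 is radon, so the species is radon-222.

Rn-222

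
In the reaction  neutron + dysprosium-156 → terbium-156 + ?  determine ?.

proton

Conserve mass number: 1 + 156 = 156 + A, so A = 1.
Conserve atomic number: 0 + 66 = 65 + Z, so Z = 1.
A = 1 and Z = 1 is hydrogen-1 — a proton.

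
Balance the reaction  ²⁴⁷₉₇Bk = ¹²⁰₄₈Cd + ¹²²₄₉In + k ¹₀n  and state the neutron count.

5

Conserve mass number: 247 = 120 + 122 + k, so k = 247 − 242 = 5.
Check atomic number: 97 = 48 + 49 + 0 = 97. ✓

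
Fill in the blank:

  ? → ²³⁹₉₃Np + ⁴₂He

Am-243

Conserve mass number: A = 239 + 4, so A = 243.
Conserve atomic number: Z = 93 + 2, so Z = 95.
Z = 95 is americium, so the species is ²⁴³₉₅Am.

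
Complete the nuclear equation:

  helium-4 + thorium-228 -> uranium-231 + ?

neutron

Conserve mass number: 4 + 228 = 231 + A, so A = 1.
Conserve atomic number: 2 + 90 = 92 + Z, so Z = 0.
A = 1 and Z = 0 is neutron — a neutron.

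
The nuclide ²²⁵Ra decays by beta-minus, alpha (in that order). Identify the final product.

Fr-221

Start: (A, Z) = (225, 88).
After β⁻: (225, 89).
After α: (221, 87).
Z = 87 is francium.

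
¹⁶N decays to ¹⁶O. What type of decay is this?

beta-minus decay

ΔA = 16 − 16 = 0; ΔZ = 8 − 7 = +1.
A is unchanged and Z rises by 1 — a neutron has become a proton (β⁻ decay).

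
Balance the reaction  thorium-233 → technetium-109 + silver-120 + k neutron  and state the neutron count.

Conserve mass number: 233 = 109 + 120 + k, so k = 233 − 229 = 4.
Check atomic number: 90 = 43 + 47 + 0 = 90. ✓

4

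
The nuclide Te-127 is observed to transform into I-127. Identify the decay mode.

ΔA = 127 − 127 = 0; ΔZ = 53 − 52 = +1.
A is unchanged and Z rises by 1 — a neutron has become a proton (β⁻ decay).

beta-minus decay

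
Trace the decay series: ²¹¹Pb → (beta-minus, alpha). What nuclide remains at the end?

Start: (A, Z) = (211, 82).
After β⁻: (211, 83).
After α: (207, 81).
Z = 81 is thallium.

Tl-207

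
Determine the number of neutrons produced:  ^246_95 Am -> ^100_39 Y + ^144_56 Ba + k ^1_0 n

2

Conserve mass number: 246 = 100 + 144 + k, so k = 246 − 244 = 2.
Check atomic number: 95 = 39 + 56 + 0 = 95. ✓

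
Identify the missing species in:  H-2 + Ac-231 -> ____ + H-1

Conserve mass number: 2 + 231 = A + 1, so A = 232.
Conserve atomic number: 1 + 89 = Z + 1, so Z = 89.
Z = 89 is actinium, so the species is Ac-232.

Ac-232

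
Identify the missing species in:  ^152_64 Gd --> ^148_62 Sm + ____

Conserve mass number: 152 = 148 + A, so A = 4.
Conserve atomic number: 64 = 62 + Z, so Z = 2.
A = 4 and Z = 2 is ^4_2 He — an alpha particle.

alpha particle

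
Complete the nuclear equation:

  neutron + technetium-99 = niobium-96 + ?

Conserve mass number: 1 + 99 = 96 + A, so A = 4.
Conserve atomic number: 0 + 43 = 41 + Z, so Z = 2.
A = 4 and Z = 2 is helium-4 — an alpha particle.

alpha particle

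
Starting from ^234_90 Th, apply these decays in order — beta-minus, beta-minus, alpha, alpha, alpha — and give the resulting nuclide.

Rn-222

Start: (A, Z) = (234, 90).
After β⁻: (234, 91).
After β⁻: (234, 92).
After α: (230, 90).
After α: (226, 88).
After α: (222, 86).
Z = 86 is radon.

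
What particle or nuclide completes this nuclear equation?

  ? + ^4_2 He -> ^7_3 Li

triton

Conserve mass number: A + 4 = 7, so A = 3.
Conserve atomic number: Z + 2 = 3, so Z = 1.
A = 3 and Z = 1 is ^3_1 H — a triton.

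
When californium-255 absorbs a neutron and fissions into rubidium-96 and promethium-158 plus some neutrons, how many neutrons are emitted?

2

Conserve mass number: 256 = 96 + 158 + k, so k = 256 − 254 = 2.
Check atomic number: 98 = 37 + 61 + 0 = 98. ✓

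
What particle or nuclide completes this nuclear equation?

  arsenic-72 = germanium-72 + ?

Conserve mass number: 72 = 72 + A, so A = 0.
Conserve atomic number: 33 = 32 + Z, so Z = 1.
A = 0 and Z = 1 is e⁺ — a positron.

positron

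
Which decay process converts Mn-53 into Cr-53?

beta-plus decay or electron capture

ΔA = 53 − 53 = 0; ΔZ = 24 − 25 = -1.
A is unchanged and Z drops by 1 — a proton has become a neutron (β⁺ emission or electron capture).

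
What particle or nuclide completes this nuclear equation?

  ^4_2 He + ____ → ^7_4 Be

He-3

Conserve mass number: 4 + A = 7, so A = 3.
Conserve atomic number: 2 + Z = 4, so Z = 2.
Z = 2 is helium, so the species is ^3_2 He.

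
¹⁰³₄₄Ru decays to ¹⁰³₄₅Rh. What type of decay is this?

beta-minus decay

ΔA = 103 − 103 = 0; ΔZ = 45 − 44 = +1.
A is unchanged and Z rises by 1 — a neutron has become a proton (β⁻ decay).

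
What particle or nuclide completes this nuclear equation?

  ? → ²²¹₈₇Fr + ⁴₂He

Conserve mass number: A = 221 + 4, so A = 225.
Conserve atomic number: Z = 87 + 2, so Z = 89.
Z = 89 is actinium, so the species is ²²⁵₈₉Ac.

Ac-225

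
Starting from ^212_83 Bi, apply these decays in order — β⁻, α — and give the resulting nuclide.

Pb-208

Start: (A, Z) = (212, 83).
After β⁻: (212, 84).
After α: (208, 82).
Z = 82 is lead.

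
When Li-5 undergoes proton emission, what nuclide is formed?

He-4

Proton emission: mass number changes by -1, atomic number by -1.
A: 5 − 1 = 4; Z: 3 − 1 = 2.
Z = 2 is helium, so the daughter is He-4.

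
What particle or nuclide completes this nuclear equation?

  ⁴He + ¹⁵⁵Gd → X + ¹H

Tb-158

Conserve mass number: 4 + 155 = A + 1, so A = 158.
Conserve atomic number: 2 + 64 = Z + 1, so Z = 65.
Z = 65 is terbium, so the species is ¹⁵⁸Tb.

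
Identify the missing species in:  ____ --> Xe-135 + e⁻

I-135

Conserve mass number: A = 135 + 0, so A = 135.
Conserve atomic number: Z = 54 − 1, so Z = 53.
Z = 53 is iodine, so the species is I-135.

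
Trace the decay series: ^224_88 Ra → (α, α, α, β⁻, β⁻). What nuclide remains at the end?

Po-212

Start: (A, Z) = (224, 88).
After α: (220, 86).
After α: (216, 84).
After α: (212, 82).
After β⁻: (212, 83).
After β⁻: (212, 84).
Z = 84 is polonium.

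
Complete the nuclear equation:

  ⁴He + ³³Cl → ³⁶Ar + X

Conserve mass number: 4 + 33 = 36 + A, so A = 1.
Conserve atomic number: 2 + 17 = 18 + Z, so Z = 1.
A = 1 and Z = 1 is ¹H — a proton.

proton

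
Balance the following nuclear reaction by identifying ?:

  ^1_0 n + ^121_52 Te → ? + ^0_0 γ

Conserve mass number: 1 + 121 = A + 0, so A = 122.
Conserve atomic number: 0 + 52 = Z + 0, so Z = 52.
Z = 52 is tellurium, so the species is ^122_52 Te.

Te-122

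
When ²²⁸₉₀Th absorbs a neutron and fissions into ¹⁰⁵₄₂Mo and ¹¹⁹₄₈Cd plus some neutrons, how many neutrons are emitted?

5

Conserve mass number: 229 = 105 + 119 + k, so k = 229 − 224 = 5.
Check atomic number: 90 = 42 + 48 + 0 = 90. ✓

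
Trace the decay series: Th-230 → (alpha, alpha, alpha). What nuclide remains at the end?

Start: (A, Z) = (230, 90).
After α: (226, 88).
After α: (222, 86).
After α: (218, 84).
Z = 84 is polonium.

Po-218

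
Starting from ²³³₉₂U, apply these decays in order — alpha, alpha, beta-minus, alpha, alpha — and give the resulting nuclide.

Start: (A, Z) = (233, 92).
After α: (229, 90).
After α: (225, 88).
After β⁻: (225, 89).
After α: (221, 87).
After α: (217, 85).
Z = 85 is astatine.

At-217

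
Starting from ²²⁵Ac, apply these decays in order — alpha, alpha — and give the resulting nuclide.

Start: (A, Z) = (225, 89).
After α: (221, 87).
After α: (217, 85).
Z = 85 is astatine.

At-217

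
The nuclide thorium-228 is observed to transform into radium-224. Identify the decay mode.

alpha decay

ΔA = 224 − 228 = -4; ΔZ = 88 − 90 = -2.
A drops by 4 and Z drops by 2 — the signature of alpha emission.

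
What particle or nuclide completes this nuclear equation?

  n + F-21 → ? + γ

Conserve mass number: 1 + 21 = A + 0, so A = 22.
Conserve atomic number: 0 + 9 = Z + 0, so Z = 9.
Z = 9 is fluorine, so the species is F-22.

F-22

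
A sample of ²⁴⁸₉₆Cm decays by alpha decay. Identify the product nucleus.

Pu-244

Alpha decay: mass number changes by -4, atomic number by -2.
A: 248 − 4 = 244; Z: 96 − 2 = 94.
Z = 94 is plutonium, so the daughter is ²⁴⁴₉₄Pu.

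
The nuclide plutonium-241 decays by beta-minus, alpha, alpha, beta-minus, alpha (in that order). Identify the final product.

Start: (A, Z) = (241, 94).
After β⁻: (241, 95).
After α: (237, 93).
After α: (233, 91).
After β⁻: (233, 92).
After α: (229, 90).
Z = 90 is thorium.

Th-229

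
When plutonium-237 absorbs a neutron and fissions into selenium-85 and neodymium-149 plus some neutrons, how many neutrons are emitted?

Conserve mass number: 238 = 85 + 149 + k, so k = 238 − 234 = 4.
Check atomic number: 94 = 34 + 60 + 0 = 94. ✓

4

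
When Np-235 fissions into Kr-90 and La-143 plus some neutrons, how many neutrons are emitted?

Conserve mass number: 235 = 90 + 143 + k, so k = 235 − 233 = 2.
Check atomic number: 93 = 36 + 57 + 0 = 93. ✓

2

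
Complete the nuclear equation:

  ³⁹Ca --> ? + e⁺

K-39

Conserve mass number: 39 = A + 0, so A = 39.
Conserve atomic number: 20 = Z + 1, so Z = 19.
Z = 19 is potassium, so the species is ³⁹K.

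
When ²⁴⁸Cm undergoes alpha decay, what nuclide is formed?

Pu-244

Alpha decay: mass number changes by -4, atomic number by -2.
A: 248 − 4 = 244; Z: 96 − 2 = 94.
Z = 94 is plutonium, so the daughter is ²⁴⁴Pu.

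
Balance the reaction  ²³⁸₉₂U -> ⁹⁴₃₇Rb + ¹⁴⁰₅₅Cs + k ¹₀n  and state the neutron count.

4

Conserve mass number: 238 = 94 + 140 + k, so k = 238 − 234 = 4.
Check atomic number: 92 = 37 + 55 + 0 = 92. ✓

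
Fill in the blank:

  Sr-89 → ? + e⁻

Y-89

Conserve mass number: 89 = A + 0, so A = 89.
Conserve atomic number: 38 = Z − 1, so Z = 39.
Z = 39 is yttrium, so the species is Y-89.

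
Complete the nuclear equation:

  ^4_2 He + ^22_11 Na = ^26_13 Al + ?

gamma ray

Conserve mass number: 4 + 22 = 26 + A, so A = 0.
Conserve atomic number: 2 + 11 = 13 + Z, so Z = 0.
A = 0 and Z = 0 is ^0_0 γ — a gamma ray.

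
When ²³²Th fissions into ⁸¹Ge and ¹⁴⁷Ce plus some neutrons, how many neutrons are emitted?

4

Conserve mass number: 232 = 81 + 147 + k, so k = 232 − 228 = 4.
Check atomic number: 90 = 32 + 58 + 0 = 90. ✓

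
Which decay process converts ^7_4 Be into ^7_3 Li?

beta-plus decay or electron capture

ΔA = 7 − 7 = 0; ΔZ = 3 − 4 = -1.
A is unchanged and Z drops by 1 — a proton has become a neutron (β⁺ emission or electron capture).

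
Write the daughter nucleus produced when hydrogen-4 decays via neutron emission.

Neutron emission: mass number changes by -1, atomic number by +0.
A: 4 − 1 = 3; Z: 1 = 1.
Z = 1 is hydrogen, so the daughter is hydrogen-3.

H-3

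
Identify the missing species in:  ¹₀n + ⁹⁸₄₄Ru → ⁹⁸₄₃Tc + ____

proton

Conserve mass number: 1 + 98 = 98 + A, so A = 1.
Conserve atomic number: 0 + 44 = 43 + Z, so Z = 1.
A = 1 and Z = 1 is ¹₁H — a proton.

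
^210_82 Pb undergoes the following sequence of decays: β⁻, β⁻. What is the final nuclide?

Po-210

Start: (A, Z) = (210, 82).
After β⁻: (210, 83).
After β⁻: (210, 84).
Z = 84 is polonium.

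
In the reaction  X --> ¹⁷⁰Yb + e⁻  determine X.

Conserve mass number: A = 170 + 0, so A = 170.
Conserve atomic number: Z = 70 − 1, so Z = 69.
Z = 69 is thulium, so the species is ¹⁷⁰Tm.

Tm-170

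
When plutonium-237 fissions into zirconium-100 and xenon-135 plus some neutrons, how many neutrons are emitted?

2

Conserve mass number: 237 = 100 + 135 + k, so k = 237 − 235 = 2.
Check atomic number: 94 = 40 + 54 + 0 = 94. ✓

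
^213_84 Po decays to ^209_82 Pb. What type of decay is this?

alpha decay

ΔA = 209 − 213 = -4; ΔZ = 82 − 84 = -2.
A drops by 4 and Z drops by 2 — the signature of alpha emission.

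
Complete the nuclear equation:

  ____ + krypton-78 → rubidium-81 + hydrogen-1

alpha particle

Conserve mass number: A + 78 = 81 + 1, so A = 4.
Conserve atomic number: Z + 36 = 37 + 1, so Z = 2.
A = 4 and Z = 2 is helium-4 — an alpha particle.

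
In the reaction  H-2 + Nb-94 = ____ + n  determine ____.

Mo-95

Conserve mass number: 2 + 94 = A + 1, so A = 95.
Conserve atomic number: 1 + 41 = Z + 0, so Z = 42.
Z = 42 is molybdenum, so the species is Mo-95.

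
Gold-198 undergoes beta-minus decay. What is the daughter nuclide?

Hg-198

Beta-minus decay: mass number changes by +0, atomic number by +1.
A: 198 = 198; Z: 79 + 1 = 80.
Z = 80 is mercury, so the daughter is mercury-198.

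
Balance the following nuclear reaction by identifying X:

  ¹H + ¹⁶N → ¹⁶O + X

neutron

Conserve mass number: 1 + 16 = 16 + A, so A = 1.
Conserve atomic number: 1 + 7 = 8 + Z, so Z = 0.
A = 1 and Z = 0 is ¹n — a neutron.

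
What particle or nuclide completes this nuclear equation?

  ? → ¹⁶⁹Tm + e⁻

Conserve mass number: A = 169 + 0, so A = 169.
Conserve atomic number: Z = 69 − 1, so Z = 68.
Z = 68 is erbium, so the species is ¹⁶⁹Er.

Er-169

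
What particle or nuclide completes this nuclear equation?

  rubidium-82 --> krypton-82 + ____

Conserve mass number: 82 = 82 + A, so A = 0.
Conserve atomic number: 37 = 36 + Z, so Z = 1.
A = 0 and Z = 1 is e⁺ — a positron.

positron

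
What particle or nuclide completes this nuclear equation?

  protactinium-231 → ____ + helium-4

Conserve mass number: 231 = A + 4, so A = 227.
Conserve atomic number: 91 = Z + 2, so Z = 89.
Z = 89 is actinium, so the species is actinium-227.

Ac-227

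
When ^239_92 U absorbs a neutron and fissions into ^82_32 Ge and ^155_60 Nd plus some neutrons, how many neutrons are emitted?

Conserve mass number: 240 = 82 + 155 + k, so k = 240 − 237 = 3.
Check atomic number: 92 = 32 + 60 + 0 = 92. ✓

3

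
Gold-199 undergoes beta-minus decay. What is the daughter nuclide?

Beta-minus decay: mass number changes by +0, atomic number by +1.
A: 199 = 199; Z: 79 + 1 = 80.
Z = 80 is mercury, so the daughter is mercury-199.

Hg-199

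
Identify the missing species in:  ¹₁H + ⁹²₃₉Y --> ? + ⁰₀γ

Zr-93

Conserve mass number: 1 + 92 = A + 0, so A = 93.
Conserve atomic number: 1 + 39 = Z + 0, so Z = 40.
Z = 40 is zirconium, so the species is ⁹³₄₀Zr.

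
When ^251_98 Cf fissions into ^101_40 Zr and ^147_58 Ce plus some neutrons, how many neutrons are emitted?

3

Conserve mass number: 251 = 101 + 147 + k, so k = 251 − 248 = 3.
Check atomic number: 98 = 40 + 58 + 0 = 98. ✓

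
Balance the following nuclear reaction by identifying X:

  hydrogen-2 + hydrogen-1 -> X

Conserve mass number: 2 + 1 = A, so A = 3.
Conserve atomic number: 1 + 1 = Z, so Z = 2.
Z = 2 is helium, so the species is helium-3.

He-3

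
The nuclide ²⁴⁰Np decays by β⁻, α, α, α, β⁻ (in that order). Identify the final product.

Ac-228

Start: (A, Z) = (240, 93).
After β⁻: (240, 94).
After α: (236, 92).
After α: (232, 90).
After α: (228, 88).
After β⁻: (228, 89).
Z = 89 is actinium.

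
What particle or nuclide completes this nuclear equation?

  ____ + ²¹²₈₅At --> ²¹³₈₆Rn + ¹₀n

deuteron

Conserve mass number: A + 212 = 213 + 1, so A = 2.
Conserve atomic number: Z + 85 = 86 + 0, so Z = 1.
A = 2 and Z = 1 is ²₁H — a deuteron.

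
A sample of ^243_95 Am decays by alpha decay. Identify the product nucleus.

Alpha decay: mass number changes by -4, atomic number by -2.
A: 243 − 4 = 239; Z: 95 − 2 = 93.
Z = 93 is neptunium, so the daughter is ^239_93 Np.

Np-239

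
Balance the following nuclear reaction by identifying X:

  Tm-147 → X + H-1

Er-146

Conserve mass number: 147 = A + 1, so A = 146.
Conserve atomic number: 69 = Z + 1, so Z = 68.
Z = 68 is erbium, so the species is Er-146.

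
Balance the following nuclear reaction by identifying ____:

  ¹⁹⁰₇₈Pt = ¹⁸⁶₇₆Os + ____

alpha particle

Conserve mass number: 190 = 186 + A, so A = 4.
Conserve atomic number: 78 = 76 + Z, so Z = 2.
A = 4 and Z = 2 is ⁴₂He — an alpha particle.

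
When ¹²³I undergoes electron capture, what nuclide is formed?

Electron capture: mass number changes by +0, atomic number by -1.
A: 123 = 123; Z: 53 − 1 = 52.
Z = 52 is tellurium, so the daughter is ¹²³Te.

Te-123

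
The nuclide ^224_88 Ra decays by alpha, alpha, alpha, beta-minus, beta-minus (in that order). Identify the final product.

Start: (A, Z) = (224, 88).
After α: (220, 86).
After α: (216, 84).
After α: (212, 82).
After β⁻: (212, 83).
After β⁻: (212, 84).
Z = 84 is polonium.

Po-212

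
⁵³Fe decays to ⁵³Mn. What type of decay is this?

beta-plus decay or electron capture

ΔA = 53 − 53 = 0; ΔZ = 25 − 26 = -1.
A is unchanged and Z drops by 1 — a proton has become a neutron (β⁺ emission or electron capture).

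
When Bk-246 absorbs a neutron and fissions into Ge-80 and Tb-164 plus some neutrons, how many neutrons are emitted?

3

Conserve mass number: 247 = 80 + 164 + k, so k = 247 − 244 = 3.
Check atomic number: 97 = 32 + 65 + 0 = 97. ✓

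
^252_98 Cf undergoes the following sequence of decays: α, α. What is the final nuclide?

Pu-244

Start: (A, Z) = (252, 98).
After α: (248, 96).
After α: (244, 94).
Z = 94 is plutonium.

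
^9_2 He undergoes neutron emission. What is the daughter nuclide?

He-8

Neutron emission: mass number changes by -1, atomic number by +0.
A: 9 − 1 = 8; Z: 2 = 2.
Z = 2 is helium, so the daughter is ^8_2 He.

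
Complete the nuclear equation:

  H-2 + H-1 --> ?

Conserve mass number: 2 + 1 = A, so A = 3.
Conserve atomic number: 1 + 1 = Z, so Z = 2.
Z = 2 is helium, so the species is He-3.

He-3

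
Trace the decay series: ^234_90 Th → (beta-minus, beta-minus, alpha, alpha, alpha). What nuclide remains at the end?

Rn-222

Start: (A, Z) = (234, 90).
After β⁻: (234, 91).
After β⁻: (234, 92).
After α: (230, 90).
After α: (226, 88).
After α: (222, 86).
Z = 86 is radon.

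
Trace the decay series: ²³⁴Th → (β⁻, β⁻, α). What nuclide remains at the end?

Th-230

Start: (A, Z) = (234, 90).
After β⁻: (234, 91).
After β⁻: (234, 92).
After α: (230, 90).
Z = 90 is thorium.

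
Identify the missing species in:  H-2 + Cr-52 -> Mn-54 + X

Conserve mass number: 2 + 52 = 54 + A, so A = 0.
Conserve atomic number: 1 + 24 = 25 + Z, so Z = 0.
A = 0 and Z = 0 is γ — a gamma ray.

gamma ray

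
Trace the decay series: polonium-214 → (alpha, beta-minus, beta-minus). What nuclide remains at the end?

Po-210

Start: (A, Z) = (214, 84).
After α: (210, 82).
After β⁻: (210, 83).
After β⁻: (210, 84).
Z = 84 is polonium.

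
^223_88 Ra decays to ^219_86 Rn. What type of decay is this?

alpha decay

ΔA = 219 − 223 = -4; ΔZ = 86 − 88 = -2.
A drops by 4 and Z drops by 2 — the signature of alpha emission.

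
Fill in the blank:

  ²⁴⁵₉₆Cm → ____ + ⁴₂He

Pu-241

Conserve mass number: 245 = A + 4, so A = 241.
Conserve atomic number: 96 = Z + 2, so Z = 94.
Z = 94 is plutonium, so the species is ²⁴¹₉₄Pu.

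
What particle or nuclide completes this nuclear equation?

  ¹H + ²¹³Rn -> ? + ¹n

Conserve mass number: 1 + 213 = A + 1, so A = 213.
Conserve atomic number: 1 + 86 = Z + 0, so Z = 87.
Z = 87 is francium, so the species is ²¹³Fr.

Fr-213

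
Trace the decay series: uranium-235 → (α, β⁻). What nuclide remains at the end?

Start: (A, Z) = (235, 92).
After α: (231, 90).
After β⁻: (231, 91).
Z = 91 is protactinium.

Pa-231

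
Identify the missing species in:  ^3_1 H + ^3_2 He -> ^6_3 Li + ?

gamma ray

Conserve mass number: 3 + 3 = 6 + A, so A = 0.
Conserve atomic number: 1 + 2 = 3 + Z, so Z = 0.
A = 0 and Z = 0 is ^0_0 γ — a gamma ray.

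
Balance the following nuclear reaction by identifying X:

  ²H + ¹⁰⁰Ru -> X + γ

Conserve mass number: 2 + 100 = A + 0, so A = 102.
Conserve atomic number: 1 + 44 = Z + 0, so Z = 45.
Z = 45 is rhodium, so the species is ¹⁰²Rh.

Rh-102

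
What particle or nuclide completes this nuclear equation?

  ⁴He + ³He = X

Conserve mass number: 4 + 3 = A, so A = 7.
Conserve atomic number: 2 + 2 = Z, so Z = 4.
Z = 4 is beryllium, so the species is ⁷Be.

Be-7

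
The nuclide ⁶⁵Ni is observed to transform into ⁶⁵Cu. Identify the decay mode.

beta-minus decay

ΔA = 65 − 65 = 0; ΔZ = 29 − 28 = +1.
A is unchanged and Z rises by 1 — a neutron has become a proton (β⁻ decay).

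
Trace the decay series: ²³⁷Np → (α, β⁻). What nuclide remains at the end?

U-233

Start: (A, Z) = (237, 93).
After α: (233, 91).
After β⁻: (233, 92).
Z = 92 is uranium.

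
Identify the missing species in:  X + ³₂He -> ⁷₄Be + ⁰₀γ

alpha particle

Conserve mass number: A + 3 = 7 + 0, so A = 4.
Conserve atomic number: Z + 2 = 4 + 0, so Z = 2.
A = 4 and Z = 2 is ⁴₂He — an alpha particle.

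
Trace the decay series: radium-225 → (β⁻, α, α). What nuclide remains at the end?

Start: (A, Z) = (225, 88).
After β⁻: (225, 89).
After α: (221, 87).
After α: (217, 85).
Z = 85 is astatine.

At-217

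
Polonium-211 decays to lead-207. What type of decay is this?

ΔA = 207 − 211 = -4; ΔZ = 82 − 84 = -2.
A drops by 4 and Z drops by 2 — the signature of alpha emission.

alpha decay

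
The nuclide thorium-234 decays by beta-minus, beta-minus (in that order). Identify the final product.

U-234

Start: (A, Z) = (234, 90).
After β⁻: (234, 91).
After β⁻: (234, 92).
Z = 92 is uranium.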